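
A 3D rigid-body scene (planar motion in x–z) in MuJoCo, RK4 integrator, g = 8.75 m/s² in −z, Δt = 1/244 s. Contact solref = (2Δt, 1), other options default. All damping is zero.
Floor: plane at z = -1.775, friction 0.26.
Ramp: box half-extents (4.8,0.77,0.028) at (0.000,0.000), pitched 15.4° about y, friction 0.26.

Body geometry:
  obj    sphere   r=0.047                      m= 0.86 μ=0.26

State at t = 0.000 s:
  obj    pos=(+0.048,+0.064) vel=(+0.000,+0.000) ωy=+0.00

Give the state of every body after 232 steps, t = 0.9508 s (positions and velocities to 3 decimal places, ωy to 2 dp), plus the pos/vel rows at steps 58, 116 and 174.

State at t = 0.9508 s:
  obj    pos=(+0.771,-0.135) vel=(+1.521,-0.419) ωy=+33.57

Key-timestep trajectory:
   step    t(s)  obj.x    obj.z    obj.vx   obj.vz 
     58  0.2377   +0.093  +0.052  +0.380  -0.105
    116  0.4754   +0.229  +0.015  +0.761  -0.210
    174  0.7131   +0.455  -0.048  +1.141  -0.314


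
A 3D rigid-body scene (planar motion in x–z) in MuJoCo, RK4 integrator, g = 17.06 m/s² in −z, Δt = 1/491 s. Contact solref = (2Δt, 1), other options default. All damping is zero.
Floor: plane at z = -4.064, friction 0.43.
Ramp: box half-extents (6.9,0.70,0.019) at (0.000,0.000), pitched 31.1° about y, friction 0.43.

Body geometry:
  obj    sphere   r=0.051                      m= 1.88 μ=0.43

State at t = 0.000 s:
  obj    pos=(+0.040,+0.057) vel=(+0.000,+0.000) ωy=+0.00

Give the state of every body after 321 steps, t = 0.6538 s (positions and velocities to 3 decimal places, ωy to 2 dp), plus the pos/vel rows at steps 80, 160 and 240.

State at t = 0.6538 s:
  obj    pos=(+1.192,-0.637) vel=(+3.524,-2.126) ωy=+80.68

Key-timestep trajectory:
   step    t(s)  obj.x    obj.z    obj.vx   obj.vz 
     80  0.1629   +0.112  +0.014  +0.878  -0.530
    160  0.3259   +0.326  -0.115  +1.756  -1.060
    240  0.4888   +0.684  -0.331  +2.634  -1.589


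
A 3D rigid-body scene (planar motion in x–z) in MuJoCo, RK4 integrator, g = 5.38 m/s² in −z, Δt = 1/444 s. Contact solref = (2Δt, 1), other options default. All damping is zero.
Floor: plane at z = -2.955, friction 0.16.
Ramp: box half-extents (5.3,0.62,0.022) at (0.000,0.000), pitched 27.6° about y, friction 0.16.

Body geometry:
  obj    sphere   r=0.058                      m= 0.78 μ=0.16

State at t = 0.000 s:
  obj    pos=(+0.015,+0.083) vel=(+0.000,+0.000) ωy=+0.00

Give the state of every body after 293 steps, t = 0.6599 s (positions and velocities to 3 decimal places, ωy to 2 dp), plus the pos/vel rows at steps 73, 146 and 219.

State at t = 0.6599 s:
  obj    pos=(+0.358,-0.097) vel=(+1.041,-0.544) ωy=+20.25

Key-timestep trajectory:
   step    t(s)  obj.x    obj.z    obj.vx   obj.vz 
     73  0.1644   +0.036  +0.071  +0.259  -0.136
    146  0.3288   +0.100  +0.038  +0.519  -0.271
    219  0.4932   +0.207  -0.018  +0.778  -0.407


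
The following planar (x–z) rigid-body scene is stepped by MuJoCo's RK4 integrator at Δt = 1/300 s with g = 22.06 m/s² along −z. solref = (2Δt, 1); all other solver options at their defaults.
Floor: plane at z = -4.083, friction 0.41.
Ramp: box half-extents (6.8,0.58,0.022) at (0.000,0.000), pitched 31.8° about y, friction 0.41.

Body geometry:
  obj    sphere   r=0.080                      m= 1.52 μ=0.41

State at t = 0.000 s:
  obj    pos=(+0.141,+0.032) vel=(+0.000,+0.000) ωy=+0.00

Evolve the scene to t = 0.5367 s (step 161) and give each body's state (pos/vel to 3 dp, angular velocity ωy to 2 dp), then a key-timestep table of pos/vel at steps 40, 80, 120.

State at t = 0.5367 s:
  obj    pos=(+1.158,-0.598) vel=(+3.787,-2.348) ωy=+55.69

Key-timestep trajectory:
   step    t(s)  obj.x    obj.z    obj.vx   obj.vz 
     40  0.1333   +0.204  -0.006  +0.941  -0.584
     80  0.2667   +0.392  -0.123  +1.882  -1.167
    120  0.4000   +0.706  -0.318  +2.823  -1.750


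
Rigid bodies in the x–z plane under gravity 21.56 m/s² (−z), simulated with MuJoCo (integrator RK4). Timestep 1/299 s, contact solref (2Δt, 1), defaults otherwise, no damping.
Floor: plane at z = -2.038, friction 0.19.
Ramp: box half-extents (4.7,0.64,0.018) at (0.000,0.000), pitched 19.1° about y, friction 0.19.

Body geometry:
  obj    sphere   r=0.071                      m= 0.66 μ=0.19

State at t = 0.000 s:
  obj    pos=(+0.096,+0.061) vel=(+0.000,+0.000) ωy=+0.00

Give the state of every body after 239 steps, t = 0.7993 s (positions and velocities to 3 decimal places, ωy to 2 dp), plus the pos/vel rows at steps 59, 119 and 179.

State at t = 0.7993 s:
  obj    pos=(+1.617,-0.466) vel=(+3.806,-1.318) ωy=+56.72

Key-timestep trajectory:
   step    t(s)  obj.x    obj.z    obj.vx   obj.vz 
     59  0.1973   +0.189  +0.029  +0.940  -0.325
    119  0.3980   +0.473  -0.070  +1.895  -0.656
    179  0.5987   +0.949  -0.235  +2.851  -0.987


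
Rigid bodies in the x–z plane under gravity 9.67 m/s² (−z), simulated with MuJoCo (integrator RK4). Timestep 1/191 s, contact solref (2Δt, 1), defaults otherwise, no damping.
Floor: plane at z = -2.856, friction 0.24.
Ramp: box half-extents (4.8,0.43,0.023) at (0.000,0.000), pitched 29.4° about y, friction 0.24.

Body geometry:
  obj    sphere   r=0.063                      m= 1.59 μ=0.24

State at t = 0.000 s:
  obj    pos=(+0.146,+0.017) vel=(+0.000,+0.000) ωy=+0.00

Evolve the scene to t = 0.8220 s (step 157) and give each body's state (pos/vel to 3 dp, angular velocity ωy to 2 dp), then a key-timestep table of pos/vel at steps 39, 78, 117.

State at t = 0.8220 s:
  obj    pos=(+1.144,-0.546) vel=(+2.428,-1.368) ωy=+44.23

Key-timestep trajectory:
   step    t(s)  obj.x    obj.z    obj.vx   obj.vz 
     39  0.2042   +0.208  -0.018  +0.603  -0.340
     78  0.4084   +0.392  -0.122  +1.207  -0.680
    117  0.6126   +0.700  -0.296  +1.810  -1.020


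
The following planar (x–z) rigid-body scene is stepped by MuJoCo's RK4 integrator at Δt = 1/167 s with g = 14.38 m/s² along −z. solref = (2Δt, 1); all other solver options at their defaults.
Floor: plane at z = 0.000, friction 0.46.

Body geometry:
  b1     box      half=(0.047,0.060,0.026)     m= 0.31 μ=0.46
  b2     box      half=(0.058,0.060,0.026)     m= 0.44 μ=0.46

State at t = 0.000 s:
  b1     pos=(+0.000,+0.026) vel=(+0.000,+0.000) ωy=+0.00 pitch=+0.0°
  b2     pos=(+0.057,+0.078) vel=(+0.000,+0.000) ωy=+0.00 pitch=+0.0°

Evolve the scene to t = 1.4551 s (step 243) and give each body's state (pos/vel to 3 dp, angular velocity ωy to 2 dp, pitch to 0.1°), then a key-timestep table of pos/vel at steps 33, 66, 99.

State at t = 1.4551 s:
  b1     pos=(+0.000,+0.026) vel=(+0.000,+0.000) ωy=+0.00 pitch=+0.0°
  b2     pos=(+0.118,+0.058) vel=(+0.000,+0.000) ωy=+0.00 pitch=+90.0°

Key-timestep trajectory:
   step    t(s)  b1.x    b1.z    b1.vx   b1.vz   b2.x    b2.z    b2.vx   b2.vz 
     33  0.1976   +0.000  +0.026  +0.000  +0.000   +0.085  +0.063  +0.148  +0.031
     66  0.3952   +0.000  +0.026  +0.000  +0.000   +0.120  +0.058  +0.216  +0.079
     99  0.5928   +0.000  +0.026  +0.000  +0.000   +0.114  +0.060  -0.013  +0.014


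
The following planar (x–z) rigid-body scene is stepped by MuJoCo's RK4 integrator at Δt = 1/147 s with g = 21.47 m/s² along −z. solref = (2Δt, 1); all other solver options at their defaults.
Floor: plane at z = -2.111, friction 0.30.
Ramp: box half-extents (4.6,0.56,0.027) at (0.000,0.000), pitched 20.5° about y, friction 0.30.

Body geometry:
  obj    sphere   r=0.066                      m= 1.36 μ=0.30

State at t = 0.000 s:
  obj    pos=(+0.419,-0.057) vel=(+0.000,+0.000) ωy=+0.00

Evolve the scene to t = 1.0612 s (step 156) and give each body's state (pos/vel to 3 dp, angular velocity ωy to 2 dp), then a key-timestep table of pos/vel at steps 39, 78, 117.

State at t = 1.0612 s:
  obj    pos=(+3.252,-1.116) vel=(+5.338,-1.996) ωy=+86.34

Key-timestep trajectory:
   step    t(s)  obj.x    obj.z    obj.vx   obj.vz 
     39  0.2653   +0.596  -0.124  +1.335  -0.499
     78  0.5306   +1.127  -0.322  +2.669  -0.998
    117  0.7959   +2.012  -0.653  +4.004  -1.497


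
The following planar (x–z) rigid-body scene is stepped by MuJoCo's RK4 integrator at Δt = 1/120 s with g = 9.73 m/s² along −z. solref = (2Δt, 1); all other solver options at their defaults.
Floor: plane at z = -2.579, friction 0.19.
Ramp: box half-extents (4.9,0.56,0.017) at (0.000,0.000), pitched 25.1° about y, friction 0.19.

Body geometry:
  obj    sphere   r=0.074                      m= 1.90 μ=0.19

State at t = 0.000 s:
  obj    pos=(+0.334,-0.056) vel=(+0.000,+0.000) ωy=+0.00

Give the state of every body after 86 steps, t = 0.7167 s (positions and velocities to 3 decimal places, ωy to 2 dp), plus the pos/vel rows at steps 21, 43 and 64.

State at t = 0.7167 s:
  obj    pos=(+1.020,-0.377) vel=(+1.914,-0.896) ωy=+28.54

Key-timestep trajectory:
   step    t(s)  obj.x    obj.z    obj.vx   obj.vz 
     21  0.1750   +0.375  -0.075  +0.468  -0.219
     43  0.3583   +0.506  -0.136  +0.957  -0.448
     64  0.5333   +0.714  -0.234  +1.424  -0.667


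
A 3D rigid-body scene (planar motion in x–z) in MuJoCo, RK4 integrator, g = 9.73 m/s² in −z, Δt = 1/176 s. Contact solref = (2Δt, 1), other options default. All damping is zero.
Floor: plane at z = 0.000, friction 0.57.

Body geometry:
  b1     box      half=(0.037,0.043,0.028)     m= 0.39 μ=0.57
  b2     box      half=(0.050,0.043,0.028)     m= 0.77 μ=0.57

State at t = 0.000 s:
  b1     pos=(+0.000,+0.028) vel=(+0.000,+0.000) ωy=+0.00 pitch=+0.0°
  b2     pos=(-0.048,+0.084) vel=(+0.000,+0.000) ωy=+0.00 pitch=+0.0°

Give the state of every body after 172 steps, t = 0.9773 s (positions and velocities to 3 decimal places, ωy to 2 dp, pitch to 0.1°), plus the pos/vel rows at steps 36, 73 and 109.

State at t = 0.9773 s:
  b1     pos=(+0.000,+0.028) vel=(+0.000,+0.000) ωy=+0.00 pitch=+0.0°
  b2     pos=(-0.097,+0.050) vel=(+0.000,+0.000) ωy=+0.00 pitch=-90.0°

Key-timestep trajectory:
   step    t(s)  b1.x    b1.z    b1.vx   b1.vz   b2.x    b2.z    b2.vx   b2.vz 
     36  0.2045   +0.000  +0.028  +0.000  +0.000   -0.079  +0.055  -0.328  +0.024
     73  0.4148   +0.000  +0.028  +0.000  +0.000   -0.112  +0.056  +0.039  -0.009
    109  0.6193   +0.000  +0.028  +0.000  +0.000   -0.094  +0.052  -0.101  -0.049


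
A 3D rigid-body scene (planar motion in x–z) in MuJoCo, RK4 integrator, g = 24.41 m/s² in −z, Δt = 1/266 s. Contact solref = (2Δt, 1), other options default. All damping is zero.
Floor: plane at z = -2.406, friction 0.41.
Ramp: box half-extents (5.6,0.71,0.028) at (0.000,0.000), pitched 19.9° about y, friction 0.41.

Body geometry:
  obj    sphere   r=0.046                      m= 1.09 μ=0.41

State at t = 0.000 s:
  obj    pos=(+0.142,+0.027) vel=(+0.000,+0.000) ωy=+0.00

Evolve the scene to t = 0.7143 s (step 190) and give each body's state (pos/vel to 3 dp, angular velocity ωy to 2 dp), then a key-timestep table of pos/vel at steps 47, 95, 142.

State at t = 0.7143 s:
  obj    pos=(+1.566,-0.488) vel=(+3.986,-1.443) ωy=+92.14

Key-timestep trajectory:
   step    t(s)  obj.x    obj.z    obj.vx   obj.vz 
     47  0.1767   +0.229  -0.004  +0.986  -0.357
     95  0.3571   +0.498  -0.102  +1.993  -0.721
    142  0.5338   +0.937  -0.261  +2.979  -1.078


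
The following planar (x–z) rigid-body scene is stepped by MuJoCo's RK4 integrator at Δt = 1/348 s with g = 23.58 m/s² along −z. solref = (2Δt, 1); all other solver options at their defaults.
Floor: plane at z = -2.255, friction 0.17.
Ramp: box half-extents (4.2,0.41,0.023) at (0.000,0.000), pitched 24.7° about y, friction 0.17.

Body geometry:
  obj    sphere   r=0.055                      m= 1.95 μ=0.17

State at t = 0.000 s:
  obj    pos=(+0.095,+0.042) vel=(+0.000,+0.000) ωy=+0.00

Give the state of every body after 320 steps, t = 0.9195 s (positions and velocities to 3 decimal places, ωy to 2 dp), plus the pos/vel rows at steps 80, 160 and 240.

State at t = 0.9195 s:
  obj    pos=(+2.799,-1.201) vel=(+5.880,-2.705) ωy=+117.65

Key-timestep trajectory:
   step    t(s)  obj.x    obj.z    obj.vx   obj.vz 
     80  0.2299   +0.264  -0.036  +1.470  -0.676
    160  0.4598   +0.771  -0.269  +2.940  -1.352
    240  0.6897   +1.616  -0.657  +4.410  -2.028


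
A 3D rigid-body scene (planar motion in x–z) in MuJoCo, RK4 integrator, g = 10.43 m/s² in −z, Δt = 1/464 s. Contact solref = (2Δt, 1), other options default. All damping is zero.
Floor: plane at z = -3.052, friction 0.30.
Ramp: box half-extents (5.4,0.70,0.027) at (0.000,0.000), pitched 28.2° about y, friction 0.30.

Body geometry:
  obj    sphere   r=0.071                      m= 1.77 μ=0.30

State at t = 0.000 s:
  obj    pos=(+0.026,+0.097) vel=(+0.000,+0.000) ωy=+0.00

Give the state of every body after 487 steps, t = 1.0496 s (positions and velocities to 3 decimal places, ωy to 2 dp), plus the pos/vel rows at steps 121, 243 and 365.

State at t = 1.0496 s:
  obj    pos=(+1.735,-0.819) vel=(+3.256,-1.746) ωy=+52.04

Key-timestep trajectory:
   step    t(s)  obj.x    obj.z    obj.vx   obj.vz 
    121  0.2608   +0.132  +0.041  +0.809  -0.434
    243  0.5237   +0.452  -0.131  +1.625  -0.871
    365  0.7866   +0.986  -0.418  +2.441  -1.309


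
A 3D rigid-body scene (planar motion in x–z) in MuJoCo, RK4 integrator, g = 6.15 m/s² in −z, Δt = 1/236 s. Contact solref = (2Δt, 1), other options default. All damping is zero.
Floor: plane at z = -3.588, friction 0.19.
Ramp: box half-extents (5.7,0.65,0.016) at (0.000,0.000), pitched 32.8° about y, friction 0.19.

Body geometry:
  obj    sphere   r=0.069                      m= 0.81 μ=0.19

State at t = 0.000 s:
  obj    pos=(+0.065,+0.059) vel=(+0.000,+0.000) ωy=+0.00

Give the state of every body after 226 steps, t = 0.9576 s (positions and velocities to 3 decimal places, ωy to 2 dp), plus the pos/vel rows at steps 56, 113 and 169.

State at t = 0.9576 s:
  obj    pos=(+0.982,-0.532) vel=(+1.916,-1.235) ωy=+33.02

Key-timestep trajectory:
   step    t(s)  obj.x    obj.z    obj.vx   obj.vz 
     56  0.2373   +0.121  +0.023  +0.475  -0.306
    113  0.4788   +0.295  -0.089  +0.958  -0.617
    169  0.7161   +0.578  -0.271  +1.433  -0.923


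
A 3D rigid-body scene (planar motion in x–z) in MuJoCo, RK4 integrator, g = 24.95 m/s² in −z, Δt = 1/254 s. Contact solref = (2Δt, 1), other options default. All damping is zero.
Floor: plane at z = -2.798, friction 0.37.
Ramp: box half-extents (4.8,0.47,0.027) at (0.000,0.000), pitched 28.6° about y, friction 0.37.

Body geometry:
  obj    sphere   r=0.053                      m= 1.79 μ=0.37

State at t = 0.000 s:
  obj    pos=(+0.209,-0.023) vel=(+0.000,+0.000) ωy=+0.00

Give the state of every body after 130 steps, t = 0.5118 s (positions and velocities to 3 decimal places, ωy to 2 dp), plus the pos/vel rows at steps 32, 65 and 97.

State at t = 0.5118 s:
  obj    pos=(+1.190,-0.558) vel=(+3.834,-2.090) ωy=+82.36

Key-timestep trajectory:
   step    t(s)  obj.x    obj.z    obj.vx   obj.vz 
     32  0.1260   +0.269  -0.055  +0.944  -0.515
     65  0.2559   +0.454  -0.157  +1.917  -1.045
     97  0.3819   +0.755  -0.321  +2.861  -1.560


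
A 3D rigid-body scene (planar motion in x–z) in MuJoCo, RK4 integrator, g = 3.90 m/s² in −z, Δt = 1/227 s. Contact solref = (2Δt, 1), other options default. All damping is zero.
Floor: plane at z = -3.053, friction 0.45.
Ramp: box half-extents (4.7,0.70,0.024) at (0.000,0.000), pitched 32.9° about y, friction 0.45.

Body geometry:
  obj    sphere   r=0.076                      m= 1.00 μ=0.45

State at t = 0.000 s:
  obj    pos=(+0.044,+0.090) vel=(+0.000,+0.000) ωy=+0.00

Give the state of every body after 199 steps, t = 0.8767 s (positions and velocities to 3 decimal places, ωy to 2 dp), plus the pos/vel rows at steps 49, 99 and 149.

State at t = 0.8767 s:
  obj    pos=(+0.533,-0.225) vel=(+1.114,-0.721) ωy=+17.45

Key-timestep trajectory:
   step    t(s)  obj.x    obj.z    obj.vx   obj.vz 
     49  0.2159   +0.074  +0.071  +0.274  -0.177
     99  0.4361   +0.165  +0.012  +0.554  -0.358
    149  0.6564   +0.318  -0.087  +0.834  -0.540


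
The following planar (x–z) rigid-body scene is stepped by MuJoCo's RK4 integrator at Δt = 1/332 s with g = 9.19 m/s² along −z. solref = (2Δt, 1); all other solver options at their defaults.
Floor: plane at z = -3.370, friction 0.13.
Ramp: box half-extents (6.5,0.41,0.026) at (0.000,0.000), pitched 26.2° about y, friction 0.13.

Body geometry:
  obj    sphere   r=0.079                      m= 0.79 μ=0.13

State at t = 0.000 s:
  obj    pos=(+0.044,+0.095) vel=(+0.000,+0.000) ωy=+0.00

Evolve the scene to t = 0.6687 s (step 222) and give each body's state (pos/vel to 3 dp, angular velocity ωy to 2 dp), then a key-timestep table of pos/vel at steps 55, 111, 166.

State at t = 0.6687 s:
  obj    pos=(+0.644,-0.200) vel=(+1.793,-0.883) ωy=+22.61

Key-timestep trajectory:
   step    t(s)  obj.x    obj.z    obj.vx   obj.vz 
     55  0.1657   +0.081  +0.077  +0.447  -0.217
    111  0.3343   +0.194  +0.021  +0.897  -0.445
    166  0.5000   +0.380  -0.070  +1.346  -0.648


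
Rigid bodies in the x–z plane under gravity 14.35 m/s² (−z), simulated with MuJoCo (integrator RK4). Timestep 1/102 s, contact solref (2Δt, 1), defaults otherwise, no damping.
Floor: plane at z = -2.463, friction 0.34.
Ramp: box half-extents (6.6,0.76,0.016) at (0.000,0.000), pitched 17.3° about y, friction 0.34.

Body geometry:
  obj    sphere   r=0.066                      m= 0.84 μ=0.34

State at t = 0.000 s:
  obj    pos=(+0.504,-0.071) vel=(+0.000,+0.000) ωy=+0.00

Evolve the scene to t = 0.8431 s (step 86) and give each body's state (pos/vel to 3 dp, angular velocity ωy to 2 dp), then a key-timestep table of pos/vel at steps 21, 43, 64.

State at t = 0.8431 s:
  obj    pos=(+1.538,-0.393) vel=(+2.453,-0.764) ωy=+38.93

Key-timestep trajectory:
   step    t(s)  obj.x    obj.z    obj.vx   obj.vz 
     21  0.2059   +0.566  -0.090  +0.599  -0.187
     43  0.4216   +0.763  -0.152  +1.227  -0.382
     64  0.6275   +1.077  -0.250  +1.826  -0.569


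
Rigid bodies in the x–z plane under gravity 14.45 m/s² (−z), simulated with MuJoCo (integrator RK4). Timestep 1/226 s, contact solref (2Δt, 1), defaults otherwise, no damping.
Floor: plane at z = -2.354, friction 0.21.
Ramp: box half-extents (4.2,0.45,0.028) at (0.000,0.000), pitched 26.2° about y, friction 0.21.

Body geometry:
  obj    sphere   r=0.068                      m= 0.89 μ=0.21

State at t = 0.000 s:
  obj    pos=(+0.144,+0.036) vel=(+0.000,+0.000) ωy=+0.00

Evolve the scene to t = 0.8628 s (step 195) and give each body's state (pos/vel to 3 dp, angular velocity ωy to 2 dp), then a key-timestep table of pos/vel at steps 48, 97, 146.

State at t = 0.8628 s:
  obj    pos=(+1.666,-0.713) vel=(+3.528,-1.736) ωy=+57.81

Key-timestep trajectory:
   step    t(s)  obj.x    obj.z    obj.vx   obj.vz 
     48  0.2124   +0.236  -0.009  +0.869  -0.427
     97  0.4292   +0.521  -0.149  +1.755  -0.864
    146  0.6460   +0.997  -0.384  +2.642  -1.300


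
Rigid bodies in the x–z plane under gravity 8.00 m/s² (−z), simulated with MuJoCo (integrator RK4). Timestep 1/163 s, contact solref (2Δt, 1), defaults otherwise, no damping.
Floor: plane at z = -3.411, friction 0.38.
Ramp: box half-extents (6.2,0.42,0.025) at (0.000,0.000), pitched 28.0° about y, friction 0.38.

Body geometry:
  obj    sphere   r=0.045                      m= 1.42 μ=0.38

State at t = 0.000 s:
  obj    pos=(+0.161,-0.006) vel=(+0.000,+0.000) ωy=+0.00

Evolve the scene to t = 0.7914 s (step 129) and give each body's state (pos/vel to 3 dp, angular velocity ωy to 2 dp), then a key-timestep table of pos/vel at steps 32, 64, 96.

State at t = 0.7914 s:
  obj    pos=(+0.903,-0.401) vel=(+1.875,-0.997) ωy=+47.17

Key-timestep trajectory:
   step    t(s)  obj.x    obj.z    obj.vx   obj.vz 
     32  0.1963   +0.207  -0.031  +0.465  -0.247
     64  0.3926   +0.344  -0.103  +0.930  -0.495
     96  0.5890   +0.572  -0.225  +1.395  -0.742


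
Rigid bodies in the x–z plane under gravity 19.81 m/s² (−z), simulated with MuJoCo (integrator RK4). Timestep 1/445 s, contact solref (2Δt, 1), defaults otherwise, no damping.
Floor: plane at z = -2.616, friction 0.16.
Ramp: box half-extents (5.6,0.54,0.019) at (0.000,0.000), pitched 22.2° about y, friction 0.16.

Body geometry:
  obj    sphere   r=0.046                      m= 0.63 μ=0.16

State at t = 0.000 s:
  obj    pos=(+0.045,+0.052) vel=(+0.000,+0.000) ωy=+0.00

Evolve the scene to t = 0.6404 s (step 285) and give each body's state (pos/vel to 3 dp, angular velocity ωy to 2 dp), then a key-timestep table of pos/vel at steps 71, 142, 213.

State at t = 0.6404 s:
  obj    pos=(+1.060,-0.363) vel=(+3.170,-1.294) ωy=+74.42

Key-timestep trajectory:
   step    t(s)  obj.x    obj.z    obj.vx   obj.vz 
     71  0.1596   +0.108  +0.026  +0.790  -0.322
    142  0.3191   +0.297  -0.051  +1.580  -0.645
    213  0.4787   +0.612  -0.180  +2.370  -0.967


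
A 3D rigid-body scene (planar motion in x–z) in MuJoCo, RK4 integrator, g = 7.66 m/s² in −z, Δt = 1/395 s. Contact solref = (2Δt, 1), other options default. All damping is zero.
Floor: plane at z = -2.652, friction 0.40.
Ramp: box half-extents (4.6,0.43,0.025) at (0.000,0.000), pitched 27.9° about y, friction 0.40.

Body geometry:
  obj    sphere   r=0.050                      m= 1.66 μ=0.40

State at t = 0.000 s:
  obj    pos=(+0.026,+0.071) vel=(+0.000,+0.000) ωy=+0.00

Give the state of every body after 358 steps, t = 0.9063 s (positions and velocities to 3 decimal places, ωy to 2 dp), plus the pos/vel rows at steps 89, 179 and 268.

State at t = 0.9063 s:
  obj    pos=(+0.955,-0.421) vel=(+2.051,-1.086) ωy=+46.40

Key-timestep trajectory:
   step    t(s)  obj.x    obj.z    obj.vx   obj.vz 
     89  0.2253   +0.083  +0.041  +0.510  -0.270
    179  0.4532   +0.258  -0.052  +1.025  -0.543
    268  0.6785   +0.547  -0.205  +1.535  -0.813


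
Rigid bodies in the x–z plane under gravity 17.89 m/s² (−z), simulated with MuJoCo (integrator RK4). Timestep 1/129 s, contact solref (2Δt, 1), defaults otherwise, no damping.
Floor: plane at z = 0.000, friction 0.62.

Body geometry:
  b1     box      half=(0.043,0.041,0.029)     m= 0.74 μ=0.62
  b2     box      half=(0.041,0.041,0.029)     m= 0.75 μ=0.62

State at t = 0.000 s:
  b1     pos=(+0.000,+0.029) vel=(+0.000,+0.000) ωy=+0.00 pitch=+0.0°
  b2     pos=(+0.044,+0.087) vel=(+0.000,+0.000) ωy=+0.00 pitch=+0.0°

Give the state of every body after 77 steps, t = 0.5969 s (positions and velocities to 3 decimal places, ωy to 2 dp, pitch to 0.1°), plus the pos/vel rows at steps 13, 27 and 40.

State at t = 0.5969 s:
  b1     pos=(+0.000,+0.029) vel=(+0.000,+0.000) ωy=+0.00 pitch=+0.0°
  b2     pos=(+0.081,+0.041) vel=(+0.000,+0.000) ωy=+0.00 pitch=+90.0°

Key-timestep trajectory:
   step    t(s)  b1.x    b1.z    b1.vx   b1.vz   b2.x    b2.z    b2.vx   b2.vz 
     13  0.1008   +0.000  +0.029  +0.000  +0.001   +0.046  +0.087  +0.051  -0.004
     27  0.2093   +0.000  +0.029  -0.001  +0.000   +0.062  +0.080  +0.270  -0.255
     40  0.3101   +0.000  +0.029  +0.000  +0.000   +0.083  +0.038  -0.077  +0.133


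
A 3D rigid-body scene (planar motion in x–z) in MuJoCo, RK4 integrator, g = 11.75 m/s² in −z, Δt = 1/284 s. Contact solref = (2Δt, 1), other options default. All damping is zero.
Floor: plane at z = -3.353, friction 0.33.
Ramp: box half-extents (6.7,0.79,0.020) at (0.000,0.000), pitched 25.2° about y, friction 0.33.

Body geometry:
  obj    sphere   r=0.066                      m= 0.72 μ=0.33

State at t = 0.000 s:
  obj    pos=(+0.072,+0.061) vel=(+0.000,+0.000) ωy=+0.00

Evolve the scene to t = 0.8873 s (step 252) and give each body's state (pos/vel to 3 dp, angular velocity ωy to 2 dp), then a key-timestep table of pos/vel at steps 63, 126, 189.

State at t = 0.8873 s:
  obj    pos=(+1.345,-0.538) vel=(+2.869,-1.350) ωy=+48.04

Key-timestep trajectory:
   step    t(s)  obj.x    obj.z    obj.vx   obj.vz 
     63  0.2218   +0.152  +0.024  +0.717  -0.338
    126  0.4437   +0.390  -0.089  +1.435  -0.675
    189  0.6655   +0.788  -0.276  +2.152  -1.013


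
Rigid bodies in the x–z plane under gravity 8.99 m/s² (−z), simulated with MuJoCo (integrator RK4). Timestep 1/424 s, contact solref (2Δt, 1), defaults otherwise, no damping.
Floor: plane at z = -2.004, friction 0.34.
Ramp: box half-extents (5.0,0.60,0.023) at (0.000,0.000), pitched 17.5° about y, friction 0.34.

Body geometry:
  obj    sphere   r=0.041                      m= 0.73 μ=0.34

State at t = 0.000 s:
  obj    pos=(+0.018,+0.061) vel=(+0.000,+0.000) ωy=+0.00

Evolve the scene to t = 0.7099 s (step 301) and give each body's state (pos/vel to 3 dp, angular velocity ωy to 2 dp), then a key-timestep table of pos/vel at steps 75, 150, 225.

State at t = 0.7099 s:
  obj    pos=(+0.482,-0.085) vel=(+1.307,-0.412) ωy=+33.43

Key-timestep trajectory:
   step    t(s)  obj.x    obj.z    obj.vx   obj.vz 
     75  0.1769   +0.047  +0.052  +0.326  -0.103
    150  0.3538   +0.133  +0.025  +0.652  -0.205
    225  0.5307   +0.277  -0.020  +0.977  -0.308


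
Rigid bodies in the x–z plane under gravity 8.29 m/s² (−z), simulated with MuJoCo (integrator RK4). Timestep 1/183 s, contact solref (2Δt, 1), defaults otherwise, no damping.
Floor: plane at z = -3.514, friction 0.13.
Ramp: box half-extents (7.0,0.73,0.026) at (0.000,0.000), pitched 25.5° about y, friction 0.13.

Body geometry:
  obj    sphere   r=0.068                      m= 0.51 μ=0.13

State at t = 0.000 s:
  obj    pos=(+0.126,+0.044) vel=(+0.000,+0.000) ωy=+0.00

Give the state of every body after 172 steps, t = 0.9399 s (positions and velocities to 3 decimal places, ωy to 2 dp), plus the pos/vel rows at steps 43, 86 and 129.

State at t = 0.9399 s:
  obj    pos=(+1.161,-0.450) vel=(+2.205,-1.043) ωy=+33.64

Key-timestep trajectory:
   step    t(s)  obj.x    obj.z    obj.vx   obj.vz 
     43  0.2350   +0.191  +0.013  +0.546  -0.276
     86  0.4699   +0.385  -0.079  +1.098  -0.536
    129  0.7049   +0.708  -0.234  +1.651  -0.790


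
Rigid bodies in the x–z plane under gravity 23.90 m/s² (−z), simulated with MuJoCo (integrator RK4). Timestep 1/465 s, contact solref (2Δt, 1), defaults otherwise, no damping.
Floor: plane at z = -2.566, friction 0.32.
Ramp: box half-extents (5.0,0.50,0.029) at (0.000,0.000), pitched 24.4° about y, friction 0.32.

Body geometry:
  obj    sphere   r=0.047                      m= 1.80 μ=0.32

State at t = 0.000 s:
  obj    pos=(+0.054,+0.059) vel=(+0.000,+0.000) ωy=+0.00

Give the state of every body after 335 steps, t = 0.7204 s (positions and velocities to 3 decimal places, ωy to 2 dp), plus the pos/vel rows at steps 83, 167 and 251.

State at t = 0.7204 s:
  obj    pos=(+1.721,-0.697) vel=(+4.627,-2.099) ωy=+108.09

Key-timestep trajectory:
   step    t(s)  obj.x    obj.z    obj.vx   obj.vz 
     83  0.1785   +0.156  +0.013  +1.147  -0.520
    167  0.3591   +0.468  -0.129  +2.307  -1.046
    251  0.5398   +0.990  -0.366  +3.467  -1.573


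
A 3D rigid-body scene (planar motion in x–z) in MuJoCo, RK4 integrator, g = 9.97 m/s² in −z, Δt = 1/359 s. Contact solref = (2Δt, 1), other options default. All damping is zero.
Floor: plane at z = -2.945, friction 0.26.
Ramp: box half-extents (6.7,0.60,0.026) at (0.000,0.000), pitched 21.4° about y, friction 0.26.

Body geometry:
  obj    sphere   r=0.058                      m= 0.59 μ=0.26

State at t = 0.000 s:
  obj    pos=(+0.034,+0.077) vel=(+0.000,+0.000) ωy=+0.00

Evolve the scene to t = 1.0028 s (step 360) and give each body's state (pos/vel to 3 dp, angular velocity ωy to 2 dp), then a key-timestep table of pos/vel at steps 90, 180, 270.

State at t = 1.0028 s:
  obj    pos=(+1.250,-0.400) vel=(+2.426,-0.951) ωy=+44.92

Key-timestep trajectory:
   step    t(s)  obj.x    obj.z    obj.vx   obj.vz 
     90  0.2507   +0.110  +0.047  +0.607  -0.238
    180  0.5014   +0.338  -0.042  +1.213  -0.475
    270  0.7521   +0.718  -0.191  +1.820  -0.713


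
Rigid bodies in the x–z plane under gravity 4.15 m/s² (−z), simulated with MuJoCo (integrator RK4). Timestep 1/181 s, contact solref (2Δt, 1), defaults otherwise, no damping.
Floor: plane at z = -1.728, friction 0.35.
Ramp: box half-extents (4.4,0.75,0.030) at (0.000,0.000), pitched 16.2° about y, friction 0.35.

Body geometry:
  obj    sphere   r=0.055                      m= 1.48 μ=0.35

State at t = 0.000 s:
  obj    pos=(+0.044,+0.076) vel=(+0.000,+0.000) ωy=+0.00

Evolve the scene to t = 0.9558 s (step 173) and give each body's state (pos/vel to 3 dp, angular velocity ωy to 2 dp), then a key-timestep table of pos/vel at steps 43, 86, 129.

State at t = 0.9558 s:
  obj    pos=(+0.407,-0.030) vel=(+0.759,-0.221) ωy=+14.37

Key-timestep trajectory:
   step    t(s)  obj.x    obj.z    obj.vx   obj.vz 
     43  0.2376   +0.066  +0.069  +0.189  -0.055
     86  0.4751   +0.134  +0.050  +0.377  -0.110
    129  0.7127   +0.246  +0.017  +0.566  -0.164


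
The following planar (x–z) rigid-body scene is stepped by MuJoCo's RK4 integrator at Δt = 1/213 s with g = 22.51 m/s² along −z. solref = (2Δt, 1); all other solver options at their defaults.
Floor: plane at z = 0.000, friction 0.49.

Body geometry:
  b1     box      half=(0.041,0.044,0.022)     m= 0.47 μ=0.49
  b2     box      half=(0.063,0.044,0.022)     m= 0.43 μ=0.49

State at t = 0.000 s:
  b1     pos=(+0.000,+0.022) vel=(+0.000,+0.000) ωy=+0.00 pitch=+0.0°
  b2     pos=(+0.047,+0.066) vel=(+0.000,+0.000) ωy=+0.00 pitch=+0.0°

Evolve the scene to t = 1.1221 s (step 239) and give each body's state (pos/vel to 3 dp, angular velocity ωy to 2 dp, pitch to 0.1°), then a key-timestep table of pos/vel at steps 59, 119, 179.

State at t = 1.1221 s:
  b1     pos=(-0.001,+0.022) vel=(-0.001,+0.000) ωy=+0.00 pitch=+0.0°
  b2     pos=(+0.060,+0.056) vel=(+0.001,-0.001) ωy=-0.03 pitch=+38.4°

Key-timestep trajectory:
   step    t(s)  b1.x    b1.z    b1.vx   b1.vz   b2.x    b2.z    b2.vx   b2.vz 
     59  0.2770   +0.000  +0.022  -0.001  +0.000   +0.059  +0.057  +0.003  +0.001
    119  0.5587   +0.000  +0.022  -0.001  +0.000   +0.060  +0.057  +0.001  -0.001
    179  0.8404   +0.000  +0.022  -0.001  +0.000   +0.060  +0.057  +0.001  -0.001


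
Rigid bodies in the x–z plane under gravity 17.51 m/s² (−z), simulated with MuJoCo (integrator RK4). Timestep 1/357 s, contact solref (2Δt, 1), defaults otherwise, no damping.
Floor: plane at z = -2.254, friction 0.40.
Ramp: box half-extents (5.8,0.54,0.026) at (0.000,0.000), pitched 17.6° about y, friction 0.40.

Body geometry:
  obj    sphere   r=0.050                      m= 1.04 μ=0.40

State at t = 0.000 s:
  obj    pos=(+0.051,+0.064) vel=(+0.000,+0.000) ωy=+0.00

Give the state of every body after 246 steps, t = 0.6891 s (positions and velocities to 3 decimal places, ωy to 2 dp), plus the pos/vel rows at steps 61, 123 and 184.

State at t = 0.6891 s:
  obj    pos=(+0.907,-0.208) vel=(+2.484,-0.788) ωy=+52.11

Key-timestep trajectory:
   step    t(s)  obj.x    obj.z    obj.vx   obj.vz 
     61  0.1709   +0.104  +0.047  +0.616  -0.195
    123  0.3445   +0.265  -0.004  +1.242  -0.394
    184  0.5154   +0.530  -0.088  +1.858  -0.589


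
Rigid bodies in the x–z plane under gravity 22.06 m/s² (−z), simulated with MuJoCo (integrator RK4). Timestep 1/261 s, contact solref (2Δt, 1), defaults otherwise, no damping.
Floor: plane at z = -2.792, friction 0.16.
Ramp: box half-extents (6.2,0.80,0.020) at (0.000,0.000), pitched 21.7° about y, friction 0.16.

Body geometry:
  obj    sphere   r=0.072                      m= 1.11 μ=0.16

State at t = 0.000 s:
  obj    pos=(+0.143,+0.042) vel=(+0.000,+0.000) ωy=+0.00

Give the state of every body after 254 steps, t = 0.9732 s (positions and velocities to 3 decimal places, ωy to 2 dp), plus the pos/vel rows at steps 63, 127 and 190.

State at t = 0.9732 s:
  obj    pos=(+2.707,-0.978) vel=(+5.268,-2.097) ωy=+78.73

Key-timestep trajectory:
   step    t(s)  obj.x    obj.z    obj.vx   obj.vz 
     63  0.2414   +0.301  -0.021  +1.307  -0.520
    127  0.4866   +0.784  -0.213  +2.634  -1.048
    190  0.7280   +1.578  -0.529  +3.941  -1.568


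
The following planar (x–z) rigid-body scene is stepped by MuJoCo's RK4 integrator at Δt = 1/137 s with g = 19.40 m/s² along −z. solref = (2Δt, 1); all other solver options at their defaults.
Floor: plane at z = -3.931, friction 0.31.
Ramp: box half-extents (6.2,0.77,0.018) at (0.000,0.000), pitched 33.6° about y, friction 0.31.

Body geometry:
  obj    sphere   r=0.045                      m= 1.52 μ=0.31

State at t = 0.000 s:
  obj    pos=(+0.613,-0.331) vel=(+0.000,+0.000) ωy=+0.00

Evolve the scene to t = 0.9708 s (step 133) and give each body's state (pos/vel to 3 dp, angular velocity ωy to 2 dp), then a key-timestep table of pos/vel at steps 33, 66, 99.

State at t = 0.9708 s:
  obj    pos=(+3.623,-2.331) vel=(+6.200,-4.119) ωy=+165.37

Key-timestep trajectory:
   step    t(s)  obj.x    obj.z    obj.vx   obj.vz 
     33  0.2409   +0.798  -0.455  +1.539  -1.022
     66  0.4818   +1.354  -0.824  +3.077  -2.044
     99  0.7226   +2.281  -1.440  +4.615  -3.066


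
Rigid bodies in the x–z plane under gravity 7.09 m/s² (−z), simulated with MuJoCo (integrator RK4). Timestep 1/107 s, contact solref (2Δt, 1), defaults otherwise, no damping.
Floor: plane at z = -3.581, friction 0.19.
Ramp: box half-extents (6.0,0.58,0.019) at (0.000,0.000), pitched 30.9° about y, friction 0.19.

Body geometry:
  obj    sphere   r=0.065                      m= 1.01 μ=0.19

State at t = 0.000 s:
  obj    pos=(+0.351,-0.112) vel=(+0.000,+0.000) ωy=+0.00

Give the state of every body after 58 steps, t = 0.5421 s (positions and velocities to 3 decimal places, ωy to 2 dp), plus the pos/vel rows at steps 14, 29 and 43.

State at t = 0.5421 s:
  obj    pos=(+0.679,-0.309) vel=(+1.210,-0.724) ωy=+21.66

Key-timestep trajectory:
   step    t(s)  obj.x    obj.z    obj.vx   obj.vz 
     14  0.1308   +0.370  -0.124  +0.293  -0.175
     29  0.2710   +0.433  -0.161  +0.605  -0.362
     43  0.4019   +0.531  -0.220  +0.897  -0.537


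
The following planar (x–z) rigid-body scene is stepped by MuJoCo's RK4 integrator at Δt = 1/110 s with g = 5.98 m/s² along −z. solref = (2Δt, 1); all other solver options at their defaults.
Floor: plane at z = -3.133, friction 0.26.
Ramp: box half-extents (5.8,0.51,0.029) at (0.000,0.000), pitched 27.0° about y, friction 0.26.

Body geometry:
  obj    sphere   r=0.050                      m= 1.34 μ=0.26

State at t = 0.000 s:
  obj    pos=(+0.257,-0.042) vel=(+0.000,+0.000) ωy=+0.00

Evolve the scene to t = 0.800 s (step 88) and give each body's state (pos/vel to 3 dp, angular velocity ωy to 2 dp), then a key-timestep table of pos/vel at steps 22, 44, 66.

State at t = 0.800 s:
  obj    pos=(+0.810,-0.324) vel=(+1.382,-0.704) ωy=+31.01

Key-timestep trajectory:
   step    t(s)  obj.x    obj.z    obj.vx   obj.vz 
     22  0.2000   +0.292  -0.060  +0.346  -0.176
     44  0.4000   +0.395  -0.113  +0.691  -0.352
     66  0.6000   +0.568  -0.201  +1.037  -0.528


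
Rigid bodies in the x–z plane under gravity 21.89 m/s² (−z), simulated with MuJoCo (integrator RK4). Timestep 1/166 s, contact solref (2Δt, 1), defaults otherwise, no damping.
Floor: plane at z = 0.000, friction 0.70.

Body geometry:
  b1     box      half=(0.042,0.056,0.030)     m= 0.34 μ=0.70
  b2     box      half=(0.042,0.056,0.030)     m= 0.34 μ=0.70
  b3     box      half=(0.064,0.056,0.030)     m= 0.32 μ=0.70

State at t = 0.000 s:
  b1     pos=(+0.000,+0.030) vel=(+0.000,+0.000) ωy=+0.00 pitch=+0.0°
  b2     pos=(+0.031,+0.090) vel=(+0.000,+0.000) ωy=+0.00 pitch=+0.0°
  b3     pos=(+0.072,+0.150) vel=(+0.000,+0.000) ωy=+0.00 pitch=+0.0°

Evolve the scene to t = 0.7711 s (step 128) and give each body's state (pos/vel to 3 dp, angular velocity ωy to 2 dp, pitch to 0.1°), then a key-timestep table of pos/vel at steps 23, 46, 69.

State at t = 0.7711 s:
  b1     pos=(+0.000,+0.030) vel=(+0.000,+0.000) ωy=+0.00 pitch=+0.0°
  b2     pos=(+0.078,+0.042) vel=(+0.000,+0.000) ωy=+0.00 pitch=+90.0°
  b3     pos=(+0.275,+0.030) vel=(+0.000,+0.000) ωy=+0.00 pitch=+180.0°

Key-timestep trajectory:
   step    t(s)  b1.x    b1.z    b1.vx   b1.vz   b2.x    b2.z    b2.vx   b2.vz   b3.x    b3.z    b3.vx   b3.vz 
     23  0.1386   +0.000  +0.030  -0.002  +0.000   +0.045  +0.092  +0.255  -0.016   +0.108  +0.128  +0.561  -0.539
     46  0.2771   +0.000  +0.030  +0.000  +0.000   +0.079  +0.041  -0.050  +0.068   +0.191  +0.068  +0.401  +0.169
     69  0.4157   +0.000  +0.030  +0.000  +0.000   +0.078  +0.042  +0.000  +0.000   +0.250  +0.056  +0.633  -0.453


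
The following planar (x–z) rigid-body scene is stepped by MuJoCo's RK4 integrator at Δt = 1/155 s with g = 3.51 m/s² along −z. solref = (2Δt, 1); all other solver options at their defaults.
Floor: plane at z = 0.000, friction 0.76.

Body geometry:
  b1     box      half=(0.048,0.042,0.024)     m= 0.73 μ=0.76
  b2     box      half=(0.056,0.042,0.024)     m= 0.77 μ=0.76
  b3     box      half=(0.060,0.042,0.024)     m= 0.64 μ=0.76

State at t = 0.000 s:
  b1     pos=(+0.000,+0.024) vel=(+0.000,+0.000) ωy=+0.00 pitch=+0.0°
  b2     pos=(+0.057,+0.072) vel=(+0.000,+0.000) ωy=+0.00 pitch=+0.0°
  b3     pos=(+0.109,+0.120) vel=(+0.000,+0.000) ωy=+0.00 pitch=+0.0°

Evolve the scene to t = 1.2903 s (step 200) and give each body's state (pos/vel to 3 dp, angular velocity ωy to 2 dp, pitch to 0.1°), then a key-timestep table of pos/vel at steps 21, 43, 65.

State at t = 1.2903 s:
  b1     pos=(+0.000,+0.024) vel=(+0.000,+0.000) ωy=+0.00 pitch=+0.0°
  b2     pos=(+0.071,+0.057) vel=(+0.000,+0.000) ωy=-0.01 pitch=+47.5°
  b3     pos=(+0.145,+0.058) vel=(+0.000,+0.000) ωy=+0.00 pitch=+41.1°

Key-timestep trajectory:
   step    t(s)  b1.x    b1.z    b1.vx   b1.vz   b2.x    b2.z    b2.vx   b2.vz   b3.x    b3.z    b3.vx   b3.vz 
     21  0.1355   +0.000  +0.024  +0.000  +0.000   +0.061  +0.070  +0.064  -0.039   +0.121  +0.107  +0.176  -0.214
     43  0.2774   +0.000  +0.024  +0.000  +0.000   +0.073  +0.057  +0.064  +0.036   +0.147  +0.055  +0.010  +0.068
     65  0.4194   +0.000  +0.024  +0.000  +0.000   +0.073  +0.058  -0.063  -0.021   +0.146  +0.058  -0.031  -0.016


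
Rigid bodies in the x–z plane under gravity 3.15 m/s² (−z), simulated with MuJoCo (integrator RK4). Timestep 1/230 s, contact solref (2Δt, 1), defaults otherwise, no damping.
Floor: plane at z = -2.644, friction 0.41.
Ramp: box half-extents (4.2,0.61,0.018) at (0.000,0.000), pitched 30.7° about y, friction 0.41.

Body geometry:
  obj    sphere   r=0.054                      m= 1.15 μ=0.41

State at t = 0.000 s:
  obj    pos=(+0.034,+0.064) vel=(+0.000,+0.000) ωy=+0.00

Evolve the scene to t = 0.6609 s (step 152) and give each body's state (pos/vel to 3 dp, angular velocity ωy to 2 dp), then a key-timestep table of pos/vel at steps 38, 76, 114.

State at t = 0.6609 s:
  obj    pos=(+0.250,-0.064) vel=(+0.653,-0.388) ωy=+14.06

Key-timestep trajectory:
   step    t(s)  obj.x    obj.z    obj.vx   obj.vz 
     38  0.1652   +0.047  +0.056  +0.163  -0.097
     76  0.3304   +0.088  +0.032  +0.326  -0.194
    114  0.4957   +0.155  -0.008  +0.490  -0.291


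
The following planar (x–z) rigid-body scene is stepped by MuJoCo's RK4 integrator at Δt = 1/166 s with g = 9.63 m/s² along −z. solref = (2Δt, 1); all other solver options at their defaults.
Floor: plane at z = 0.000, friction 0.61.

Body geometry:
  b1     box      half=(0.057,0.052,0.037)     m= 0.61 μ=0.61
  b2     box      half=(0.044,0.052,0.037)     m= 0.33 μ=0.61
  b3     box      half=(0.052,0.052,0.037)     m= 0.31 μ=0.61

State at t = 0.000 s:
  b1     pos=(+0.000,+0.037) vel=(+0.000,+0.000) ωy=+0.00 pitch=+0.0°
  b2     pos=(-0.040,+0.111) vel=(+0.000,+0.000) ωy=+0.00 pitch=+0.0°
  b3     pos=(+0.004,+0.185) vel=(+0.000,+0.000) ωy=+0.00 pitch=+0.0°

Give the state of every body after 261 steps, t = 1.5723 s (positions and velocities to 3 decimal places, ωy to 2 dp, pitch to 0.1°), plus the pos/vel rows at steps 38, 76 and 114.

State at t = 1.5723 s:
  b1     pos=(+0.000,+0.037) vel=(+0.000,+0.000) ωy=+0.00 pitch=+0.0°
  b2     pos=(-0.040,+0.111) vel=(+0.000,+0.000) ωy=+0.00 pitch=+0.0°
  b3     pos=(+0.130,+0.037) vel=(+0.000,+0.000) ωy=+0.00 pitch=+180.0°

Key-timestep trajectory:
   step    t(s)  b1.x    b1.z    b1.vx   b1.vz   b2.x    b2.z    b2.vx   b2.vz   b3.x    b3.z    b3.vx   b3.vz 
     38  0.2289   +0.000  +0.037  +0.000  +0.000   -0.040  +0.111  +0.000  +0.000   +0.005  +0.185  +0.011  -0.001
     76  0.4578   +0.000  +0.037  +0.000  +0.000   -0.040  +0.111  -0.001  +0.000   +0.017  +0.182  +0.142  -0.049
    114  0.6867   +0.000  +0.037  +0.000  +0.000   -0.040  +0.111  +0.000  +0.000   +0.079  +0.121  +0.390  -0.198
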